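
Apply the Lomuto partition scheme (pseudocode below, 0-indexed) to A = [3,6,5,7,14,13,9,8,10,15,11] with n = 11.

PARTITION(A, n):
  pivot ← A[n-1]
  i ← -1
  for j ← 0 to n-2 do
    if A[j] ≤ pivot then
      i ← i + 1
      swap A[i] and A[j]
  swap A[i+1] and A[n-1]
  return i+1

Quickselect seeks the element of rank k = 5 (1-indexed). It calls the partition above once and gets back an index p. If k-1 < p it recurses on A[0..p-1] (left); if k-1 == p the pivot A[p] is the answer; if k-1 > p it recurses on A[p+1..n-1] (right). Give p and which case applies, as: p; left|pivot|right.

pivot = A[10] = 11; i = -1
j=0: A[0]=3 ≤ 11 → i=0, swap A[0],A[0] (no change) → [3,6,5,7,14,13,9,8,10,15,11]
j=1: A[1]=6 ≤ 11 → i=1, swap A[1],A[1] (no change) → [3,6,5,7,14,13,9,8,10,15,11]
j=2: A[2]=5 ≤ 11 → i=2, swap A[2],A[2] (no change) → [3,6,5,7,14,13,9,8,10,15,11]
j=3: A[3]=7 ≤ 11 → i=3, swap A[3],A[3] (no change) → [3,6,5,7,14,13,9,8,10,15,11]
j=4: A[4]=14 > 11 → no swap
j=5: A[5]=13 > 11 → no swap
j=6: A[6]=9 ≤ 11 → i=4, swap A[4],A[6] → [3,6,5,7,9,13,14,8,10,15,11]
j=7: A[7]=8 ≤ 11 → i=5, swap A[5],A[7] → [3,6,5,7,9,8,14,13,10,15,11]
j=8: A[8]=10 ≤ 11 → i=6, swap A[6],A[8] → [3,6,5,7,9,8,10,13,14,15,11]
j=9: A[9]=15 > 11 → no swap
final swap A[7],A[10] → [3,6,5,7,9,8,10,11,14,15,13]; return 7
p = 7; k-1 = 4 < 7 ⇒ left

7; left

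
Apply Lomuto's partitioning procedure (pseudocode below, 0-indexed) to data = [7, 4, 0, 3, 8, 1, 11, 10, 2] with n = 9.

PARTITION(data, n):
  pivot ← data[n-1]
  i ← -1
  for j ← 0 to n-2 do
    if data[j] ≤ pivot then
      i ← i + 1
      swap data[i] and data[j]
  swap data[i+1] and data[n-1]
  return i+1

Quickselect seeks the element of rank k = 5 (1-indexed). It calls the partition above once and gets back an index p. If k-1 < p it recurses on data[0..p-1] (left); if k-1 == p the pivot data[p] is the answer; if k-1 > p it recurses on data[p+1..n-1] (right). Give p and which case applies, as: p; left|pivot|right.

2; right

pivot = data[8] = 2; i = -1
j=0: data[0]=7 > 2 → no swap
j=1: data[1]=4 > 2 → no swap
j=2: data[2]=0 ≤ 2 → i=0, swap data[0],data[2] → [0, 4, 7, 3, 8, 1, 11, 10, 2]
j=3: data[3]=3 > 2 → no swap
j=4: data[4]=8 > 2 → no swap
j=5: data[5]=1 ≤ 2 → i=1, swap data[1],data[5] → [0, 1, 7, 3, 8, 4, 11, 10, 2]
j=6: data[6]=11 > 2 → no swap
j=7: data[7]=10 > 2 → no swap
final swap data[2],data[8] → [0, 1, 2, 3, 8, 4, 11, 10, 7]; return 2
p = 2; k-1 = 4 > 2 ⇒ right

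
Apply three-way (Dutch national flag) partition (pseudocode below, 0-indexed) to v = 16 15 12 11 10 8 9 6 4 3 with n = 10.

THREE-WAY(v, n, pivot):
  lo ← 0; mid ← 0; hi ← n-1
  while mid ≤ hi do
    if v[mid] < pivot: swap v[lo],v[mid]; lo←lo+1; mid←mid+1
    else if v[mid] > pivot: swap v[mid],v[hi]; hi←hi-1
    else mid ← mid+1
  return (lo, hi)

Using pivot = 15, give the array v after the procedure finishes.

3 12 11 10 8 9 6 4 15 16

lo=0 mid=0 hi=9
16>15: swap(0,9), hi=8 ⇒ 3 15 12 11 10 8 9 6 4 16
3<15: swap(0,0), lo=1 mid=1 ⇒ 3 15 12 11 10 8 9 6 4 16
15=15: mid=2
12<15: swap(1,2), lo=2 mid=3 ⇒ 3 12 15 11 10 8 9 6 4 16
11<15: swap(2,3), lo=3 mid=4 ⇒ 3 12 11 15 10 8 9 6 4 16
10<15: swap(3,4), lo=4 mid=5 ⇒ 3 12 11 10 15 8 9 6 4 16
8<15: swap(4,5), lo=5 mid=6 ⇒ 3 12 11 10 8 15 9 6 4 16
9<15: swap(5,6), lo=6 mid=7 ⇒ 3 12 11 10 8 9 15 6 4 16
6<15: swap(6,7), lo=7 mid=8 ⇒ 3 12 11 10 8 9 6 15 4 16
4<15: swap(7,8), lo=8 mid=9 ⇒ 3 12 11 10 8 9 6 4 15 16
done. lo=8 hi=8; v=3 12 11 10 8 9 6 4 15 16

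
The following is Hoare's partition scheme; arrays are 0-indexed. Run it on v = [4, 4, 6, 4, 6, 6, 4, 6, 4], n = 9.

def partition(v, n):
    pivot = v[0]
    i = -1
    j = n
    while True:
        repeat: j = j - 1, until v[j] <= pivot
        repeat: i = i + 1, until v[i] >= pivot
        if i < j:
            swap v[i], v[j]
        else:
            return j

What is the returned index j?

pivot=4
j stops at 8 (4), i stops at 0 (4); swap ⇒ [4, 4, 6, 4, 6, 6, 4, 6, 4]
j stops at 6 (4), i stops at 1 (4); swap ⇒ [4, 4, 6, 4, 6, 6, 4, 6, 4]
j stops at 3 (4), i stops at 2 (6); swap ⇒ [4, 4, 4, 6, 6, 6, 4, 6, 4]
j stops at 2, i stops at 3; i≥j ⇒ return 2. v=[4, 4, 4, 6, 6, 6, 4, 6, 4]

2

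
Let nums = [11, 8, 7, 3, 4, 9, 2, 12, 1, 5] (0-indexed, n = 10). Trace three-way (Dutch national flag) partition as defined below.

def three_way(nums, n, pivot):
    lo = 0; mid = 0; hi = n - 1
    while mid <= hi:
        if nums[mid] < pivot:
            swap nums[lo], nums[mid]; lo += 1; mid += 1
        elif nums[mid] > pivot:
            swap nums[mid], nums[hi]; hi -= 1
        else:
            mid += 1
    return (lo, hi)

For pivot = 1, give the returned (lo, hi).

pivot = 1; lo=0, mid=0, hi=9
nums[mid]=11>1: swap nums[0],nums[9]; hi=8 → [5, 8, 7, 3, 4, 9, 2, 12, 1, 11]
nums[mid]=5>1: swap nums[0],nums[8]; hi=7 → [1, 8, 7, 3, 4, 9, 2, 12, 5, 11]
nums[mid]=1=1: mid=1
nums[mid]=8>1: swap nums[1],nums[7]; hi=6 → [1, 12, 7, 3, 4, 9, 2, 8, 5, 11]
nums[mid]=12>1: swap nums[1],nums[6]; hi=5 → [1, 2, 7, 3, 4, 9, 12, 8, 5, 11]
nums[mid]=2>1: swap nums[1],nums[5]; hi=4 → [1, 9, 7, 3, 4, 2, 12, 8, 5, 11]
nums[mid]=9>1: swap nums[1],nums[4]; hi=3 → [1, 4, 7, 3, 9, 2, 12, 8, 5, 11]
nums[mid]=4>1: swap nums[1],nums[3]; hi=2 → [1, 3, 7, 4, 9, 2, 12, 8, 5, 11]
nums[mid]=3>1: swap nums[1],nums[2]; hi=1 → [1, 7, 3, 4, 9, 2, 12, 8, 5, 11]
nums[mid]=7>1: swap nums[1],nums[1]; hi=0 → [1, 7, 3, 4, 9, 2, 12, 8, 5, 11]
end: lo=0, hi=0; nums = [1, 7, 3, 4, 9, 2, 12, 8, 5, 11]

(0, 0)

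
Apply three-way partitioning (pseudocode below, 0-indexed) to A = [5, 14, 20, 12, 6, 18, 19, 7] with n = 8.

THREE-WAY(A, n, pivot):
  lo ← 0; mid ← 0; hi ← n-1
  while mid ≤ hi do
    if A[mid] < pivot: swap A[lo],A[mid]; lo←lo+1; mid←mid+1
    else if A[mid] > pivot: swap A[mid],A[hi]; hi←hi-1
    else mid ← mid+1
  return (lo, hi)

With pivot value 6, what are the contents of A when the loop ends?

lo=0 mid=0 hi=7
5<6: swap(0,0), lo=1 mid=1 ⇒ [5, 14, 20, 12, 6, 18, 19, 7]
14>6: swap(1,7), hi=6 ⇒ [5, 7, 20, 12, 6, 18, 19, 14]
7>6: swap(1,6), hi=5 ⇒ [5, 19, 20, 12, 6, 18, 7, 14]
19>6: swap(1,5), hi=4 ⇒ [5, 18, 20, 12, 6, 19, 7, 14]
18>6: swap(1,4), hi=3 ⇒ [5, 6, 20, 12, 18, 19, 7, 14]
6=6: mid=2
20>6: swap(2,3), hi=2 ⇒ [5, 6, 12, 20, 18, 19, 7, 14]
12>6: swap(2,2), hi=1 ⇒ [5, 6, 12, 20, 18, 19, 7, 14]
done. lo=1 hi=1; A=[5, 6, 12, 20, 18, 19, 7, 14]

[5, 6, 12, 20, 18, 19, 7, 14]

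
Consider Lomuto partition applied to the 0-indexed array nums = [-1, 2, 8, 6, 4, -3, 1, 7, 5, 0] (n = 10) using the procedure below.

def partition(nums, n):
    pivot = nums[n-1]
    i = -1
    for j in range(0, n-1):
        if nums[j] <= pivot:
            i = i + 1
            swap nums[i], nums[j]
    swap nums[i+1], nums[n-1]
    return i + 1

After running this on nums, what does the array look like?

[-1, -3, 0, 6, 4, 2, 1, 7, 5, 8]

pivot=0, i=-1
j=0: -1≤0, i=0, swap(0,0) ⇒ [-1, 2, 8, 6, 4, -3, 1, 7, 5, 0]
j=1: 2>0, skip
j=2: 8>0, skip
j=3: 6>0, skip
j=4: 4>0, skip
j=5: -3≤0, i=1, swap(1,5) ⇒ [-1, -3, 8, 6, 4, 2, 1, 7, 5, 0]
j=6: 1>0, skip
j=7: 7>0, skip
j=8: 5>0, skip
swap(2,9) ⇒ [-1, -3, 0, 6, 4, 2, 1, 7, 5, 8]; return 2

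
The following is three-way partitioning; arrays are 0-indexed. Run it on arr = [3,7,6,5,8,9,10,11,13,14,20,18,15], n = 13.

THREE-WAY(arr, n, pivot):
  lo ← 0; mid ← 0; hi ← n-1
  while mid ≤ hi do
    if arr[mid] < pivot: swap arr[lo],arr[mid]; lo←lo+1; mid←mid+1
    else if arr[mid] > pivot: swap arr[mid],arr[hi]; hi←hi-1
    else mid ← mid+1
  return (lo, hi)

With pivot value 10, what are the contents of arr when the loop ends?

pivot = 10; lo=0, mid=0, hi=12
arr[mid]=3<10: swap arr[0],arr[0]; lo=1,mid=1 → [3,7,6,5,8,9,10,11,13,14,20,18,15]
arr[mid]=7<10: swap arr[1],arr[1]; lo=2,mid=2 → [3,7,6,5,8,9,10,11,13,14,20,18,15]
arr[mid]=6<10: swap arr[2],arr[2]; lo=3,mid=3 → [3,7,6,5,8,9,10,11,13,14,20,18,15]
arr[mid]=5<10: swap arr[3],arr[3]; lo=4,mid=4 → [3,7,6,5,8,9,10,11,13,14,20,18,15]
arr[mid]=8<10: swap arr[4],arr[4]; lo=5,mid=5 → [3,7,6,5,8,9,10,11,13,14,20,18,15]
arr[mid]=9<10: swap arr[5],arr[5]; lo=6,mid=6 → [3,7,6,5,8,9,10,11,13,14,20,18,15]
arr[mid]=10=10: mid=7
arr[mid]=11>10: swap arr[7],arr[12]; hi=11 → [3,7,6,5,8,9,10,15,13,14,20,18,11]
arr[mid]=15>10: swap arr[7],arr[11]; hi=10 → [3,7,6,5,8,9,10,18,13,14,20,15,11]
arr[mid]=18>10: swap arr[7],arr[10]; hi=9 → [3,7,6,5,8,9,10,20,13,14,18,15,11]
arr[mid]=20>10: swap arr[7],arr[9]; hi=8 → [3,7,6,5,8,9,10,14,13,20,18,15,11]
arr[mid]=14>10: swap arr[7],arr[8]; hi=7 → [3,7,6,5,8,9,10,13,14,20,18,15,11]
arr[mid]=13>10: swap arr[7],arr[7]; hi=6 → [3,7,6,5,8,9,10,13,14,20,18,15,11]
end: lo=6, hi=6; arr = [3,7,6,5,8,9,10,13,14,20,18,15,11]

[3,7,6,5,8,9,10,13,14,20,18,15,11]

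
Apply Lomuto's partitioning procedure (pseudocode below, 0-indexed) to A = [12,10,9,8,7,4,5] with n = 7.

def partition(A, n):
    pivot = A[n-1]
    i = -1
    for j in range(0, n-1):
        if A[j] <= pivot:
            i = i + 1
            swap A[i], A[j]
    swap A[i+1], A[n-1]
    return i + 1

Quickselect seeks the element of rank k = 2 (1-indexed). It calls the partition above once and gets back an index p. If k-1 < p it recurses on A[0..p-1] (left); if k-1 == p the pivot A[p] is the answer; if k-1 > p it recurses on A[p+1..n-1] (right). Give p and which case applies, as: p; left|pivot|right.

1; pivot

pivot = A[6] = 5; i = -1
j=0: A[0]=12 > 5 → no swap
j=1: A[1]=10 > 5 → no swap
j=2: A[2]=9 > 5 → no swap
j=3: A[3]=8 > 5 → no swap
j=4: A[4]=7 > 5 → no swap
j=5: A[5]=4 ≤ 5 → i=0, swap A[0],A[5] → [4,10,9,8,7,12,5]
final swap A[1],A[6] → [4,5,9,8,7,12,10]; return 1
p = 1; k-1 = 1 == 1 ⇒ pivot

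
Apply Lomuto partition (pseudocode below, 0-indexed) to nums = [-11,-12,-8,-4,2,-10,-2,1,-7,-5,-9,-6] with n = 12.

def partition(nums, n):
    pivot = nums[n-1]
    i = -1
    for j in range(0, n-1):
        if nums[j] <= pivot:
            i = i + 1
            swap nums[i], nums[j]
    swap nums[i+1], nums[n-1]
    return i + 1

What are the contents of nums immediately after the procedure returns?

pivot=-6, i=-1
j=0: -11≤-6, i=0, swap(0,0) ⇒ [-11,-12,-8,-4,2,-10,-2,1,-7,-5,-9,-6]
j=1: -12≤-6, i=1, swap(1,1) ⇒ [-11,-12,-8,-4,2,-10,-2,1,-7,-5,-9,-6]
j=2: -8≤-6, i=2, swap(2,2) ⇒ [-11,-12,-8,-4,2,-10,-2,1,-7,-5,-9,-6]
j=3: -4>-6, skip
j=4: 2>-6, skip
j=5: -10≤-6, i=3, swap(3,5) ⇒ [-11,-12,-8,-10,2,-4,-2,1,-7,-5,-9,-6]
j=6: -2>-6, skip
j=7: 1>-6, skip
j=8: -7≤-6, i=4, swap(4,8) ⇒ [-11,-12,-8,-10,-7,-4,-2,1,2,-5,-9,-6]
j=9: -5>-6, skip
j=10: -9≤-6, i=5, swap(5,10) ⇒ [-11,-12,-8,-10,-7,-9,-2,1,2,-5,-4,-6]
swap(6,11) ⇒ [-11,-12,-8,-10,-7,-9,-6,1,2,-5,-4,-2]; return 6

[-11,-12,-8,-10,-7,-9,-6,1,2,-5,-4,-2]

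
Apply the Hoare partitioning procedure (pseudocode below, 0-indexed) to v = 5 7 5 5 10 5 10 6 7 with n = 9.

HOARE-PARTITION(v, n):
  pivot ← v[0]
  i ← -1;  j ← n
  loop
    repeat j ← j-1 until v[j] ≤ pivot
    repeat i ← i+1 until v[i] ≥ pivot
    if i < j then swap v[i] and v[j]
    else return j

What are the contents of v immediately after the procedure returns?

5 5 5 7 10 5 10 6 7

pivot=5
j stops at 5 (5), i stops at 0 (5); swap ⇒ 5 7 5 5 10 5 10 6 7
j stops at 3 (5), i stops at 1 (7); swap ⇒ 5 5 5 7 10 5 10 6 7
j stops at 2, i stops at 2; i≥j ⇒ return 2. v=5 5 5 7 10 5 10 6 7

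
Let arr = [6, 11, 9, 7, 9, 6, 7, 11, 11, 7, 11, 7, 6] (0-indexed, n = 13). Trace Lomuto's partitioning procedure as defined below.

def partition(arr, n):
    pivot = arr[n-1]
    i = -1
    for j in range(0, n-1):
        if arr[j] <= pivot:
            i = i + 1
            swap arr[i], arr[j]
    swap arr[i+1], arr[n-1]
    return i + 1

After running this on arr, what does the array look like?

[6, 6, 6, 7, 9, 11, 7, 11, 11, 7, 11, 7, 9]

pivot=6, i=-1
j=0: 6≤6, i=0, swap(0,0) ⇒ [6, 11, 9, 7, 9, 6, 7, 11, 11, 7, 11, 7, 6]
j=1: 11>6, skip
j=2: 9>6, skip
j=3: 7>6, skip
j=4: 9>6, skip
j=5: 6≤6, i=1, swap(1,5) ⇒ [6, 6, 9, 7, 9, 11, 7, 11, 11, 7, 11, 7, 6]
j=6: 7>6, skip
j=7: 11>6, skip
j=8: 11>6, skip
j=9: 7>6, skip
j=10: 11>6, skip
j=11: 7>6, skip
swap(2,12) ⇒ [6, 6, 6, 7, 9, 11, 7, 11, 11, 7, 11, 7, 9]; return 2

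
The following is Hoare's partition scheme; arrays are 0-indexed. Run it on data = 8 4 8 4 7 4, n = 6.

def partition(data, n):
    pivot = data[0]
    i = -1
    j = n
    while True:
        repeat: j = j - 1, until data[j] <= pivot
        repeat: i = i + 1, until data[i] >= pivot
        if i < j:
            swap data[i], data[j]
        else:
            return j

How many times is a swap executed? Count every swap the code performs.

pivot = data[0] = 8; i = -1, j = 6
j→5 (data[5]=4≤8), i→0 (data[0]=8≥8); i<j, swap → 4 4 8 4 7 8
j→4 (data[4]=7≤8), i→2 (data[2]=8≥8); i<j, swap → 4 4 7 4 8 8
j→3, i→4; i≥j, return j=3. data = 4 4 7 4 8 8

2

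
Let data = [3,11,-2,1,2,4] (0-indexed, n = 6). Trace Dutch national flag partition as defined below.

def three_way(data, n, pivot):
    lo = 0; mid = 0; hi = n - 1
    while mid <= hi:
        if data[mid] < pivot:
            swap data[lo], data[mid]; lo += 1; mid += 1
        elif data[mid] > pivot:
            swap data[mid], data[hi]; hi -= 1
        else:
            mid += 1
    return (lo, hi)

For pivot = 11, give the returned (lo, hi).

pivot = 11; lo=0, mid=0, hi=5
data[mid]=3<11: swap data[0],data[0]; lo=1,mid=1 → [3,11,-2,1,2,4]
data[mid]=11=11: mid=2
data[mid]=-2<11: swap data[1],data[2]; lo=2,mid=3 → [3,-2,11,1,2,4]
data[mid]=1<11: swap data[2],data[3]; lo=3,mid=4 → [3,-2,1,11,2,4]
data[mid]=2<11: swap data[3],data[4]; lo=4,mid=5 → [3,-2,1,2,11,4]
data[mid]=4<11: swap data[4],data[5]; lo=5,mid=6 → [3,-2,1,2,4,11]
end: lo=5, hi=5; data = [3,-2,1,2,4,11]

(5, 5)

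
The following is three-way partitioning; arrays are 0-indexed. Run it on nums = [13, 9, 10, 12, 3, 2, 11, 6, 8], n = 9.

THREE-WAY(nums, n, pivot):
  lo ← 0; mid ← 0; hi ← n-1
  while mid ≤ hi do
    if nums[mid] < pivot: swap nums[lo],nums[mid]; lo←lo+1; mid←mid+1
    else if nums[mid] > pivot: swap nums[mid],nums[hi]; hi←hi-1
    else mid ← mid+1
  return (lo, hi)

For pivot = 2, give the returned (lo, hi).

(0, 0)

pivot = 2; lo=0, mid=0, hi=8
nums[mid]=13>2: swap nums[0],nums[8]; hi=7 → [8, 9, 10, 12, 3, 2, 11, 6, 13]
nums[mid]=8>2: swap nums[0],nums[7]; hi=6 → [6, 9, 10, 12, 3, 2, 11, 8, 13]
nums[mid]=6>2: swap nums[0],nums[6]; hi=5 → [11, 9, 10, 12, 3, 2, 6, 8, 13]
nums[mid]=11>2: swap nums[0],nums[5]; hi=4 → [2, 9, 10, 12, 3, 11, 6, 8, 13]
nums[mid]=2=2: mid=1
nums[mid]=9>2: swap nums[1],nums[4]; hi=3 → [2, 3, 10, 12, 9, 11, 6, 8, 13]
nums[mid]=3>2: swap nums[1],nums[3]; hi=2 → [2, 12, 10, 3, 9, 11, 6, 8, 13]
nums[mid]=12>2: swap nums[1],nums[2]; hi=1 → [2, 10, 12, 3, 9, 11, 6, 8, 13]
nums[mid]=10>2: swap nums[1],nums[1]; hi=0 → [2, 10, 12, 3, 9, 11, 6, 8, 13]
end: lo=0, hi=0; nums = [2, 10, 12, 3, 9, 11, 6, 8, 13]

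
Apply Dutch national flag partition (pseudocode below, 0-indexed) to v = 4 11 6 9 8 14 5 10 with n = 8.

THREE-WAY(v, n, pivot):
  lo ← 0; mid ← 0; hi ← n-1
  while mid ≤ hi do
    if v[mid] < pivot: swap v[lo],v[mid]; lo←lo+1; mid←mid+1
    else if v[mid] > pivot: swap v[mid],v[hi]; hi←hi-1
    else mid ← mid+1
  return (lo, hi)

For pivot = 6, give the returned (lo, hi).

(2, 2)

pivot = 6; lo=0, mid=0, hi=7
v[mid]=4<6: swap v[0],v[0]; lo=1,mid=1 → 4 11 6 9 8 14 5 10
v[mid]=11>6: swap v[1],v[7]; hi=6 → 4 10 6 9 8 14 5 11
v[mid]=10>6: swap v[1],v[6]; hi=5 → 4 5 6 9 8 14 10 11
v[mid]=5<6: swap v[1],v[1]; lo=2,mid=2 → 4 5 6 9 8 14 10 11
v[mid]=6=6: mid=3
v[mid]=9>6: swap v[3],v[5]; hi=4 → 4 5 6 14 8 9 10 11
v[mid]=14>6: swap v[3],v[4]; hi=3 → 4 5 6 8 14 9 10 11
v[mid]=8>6: swap v[3],v[3]; hi=2 → 4 5 6 8 14 9 10 11
end: lo=2, hi=2; v = 4 5 6 8 14 9 10 11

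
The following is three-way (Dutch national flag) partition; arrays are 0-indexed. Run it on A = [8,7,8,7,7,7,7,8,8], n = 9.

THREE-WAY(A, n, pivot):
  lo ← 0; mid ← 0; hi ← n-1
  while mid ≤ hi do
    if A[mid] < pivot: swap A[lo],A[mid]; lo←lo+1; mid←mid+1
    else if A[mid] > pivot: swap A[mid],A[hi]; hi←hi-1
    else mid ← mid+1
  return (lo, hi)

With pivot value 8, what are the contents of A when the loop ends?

pivot = 8; lo=0, mid=0, hi=8
A[mid]=8=8: mid=1
A[mid]=7<8: swap A[0],A[1]; lo=1,mid=2 → [7,8,8,7,7,7,7,8,8]
A[mid]=8=8: mid=3
A[mid]=7<8: swap A[1],A[3]; lo=2,mid=4 → [7,7,8,8,7,7,7,8,8]
A[mid]=7<8: swap A[2],A[4]; lo=3,mid=5 → [7,7,7,8,8,7,7,8,8]
A[mid]=7<8: swap A[3],A[5]; lo=4,mid=6 → [7,7,7,7,8,8,7,8,8]
A[mid]=7<8: swap A[4],A[6]; lo=5,mid=7 → [7,7,7,7,7,8,8,8,8]
A[mid]=8=8: mid=8
A[mid]=8=8: mid=9
end: lo=5, hi=8; A = [7,7,7,7,7,8,8,8,8]

[7,7,7,7,7,8,8,8,8]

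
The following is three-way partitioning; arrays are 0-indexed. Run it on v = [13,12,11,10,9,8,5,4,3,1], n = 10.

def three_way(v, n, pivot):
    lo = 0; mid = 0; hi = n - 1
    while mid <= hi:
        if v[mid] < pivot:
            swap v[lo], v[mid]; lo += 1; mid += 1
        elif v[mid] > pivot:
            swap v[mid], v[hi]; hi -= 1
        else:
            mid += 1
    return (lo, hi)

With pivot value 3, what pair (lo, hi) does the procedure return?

lo=0 mid=0 hi=9
13>3: swap(0,9), hi=8 ⇒ [1,12,11,10,9,8,5,4,3,13]
1<3: swap(0,0), lo=1 mid=1 ⇒ [1,12,11,10,9,8,5,4,3,13]
12>3: swap(1,8), hi=7 ⇒ [1,3,11,10,9,8,5,4,12,13]
3=3: mid=2
11>3: swap(2,7), hi=6 ⇒ [1,3,4,10,9,8,5,11,12,13]
4>3: swap(2,6), hi=5 ⇒ [1,3,5,10,9,8,4,11,12,13]
5>3: swap(2,5), hi=4 ⇒ [1,3,8,10,9,5,4,11,12,13]
8>3: swap(2,4), hi=3 ⇒ [1,3,9,10,8,5,4,11,12,13]
9>3: swap(2,3), hi=2 ⇒ [1,3,10,9,8,5,4,11,12,13]
10>3: swap(2,2), hi=1 ⇒ [1,3,10,9,8,5,4,11,12,13]
done. lo=1 hi=1; v=[1,3,10,9,8,5,4,11,12,13]

(1, 1)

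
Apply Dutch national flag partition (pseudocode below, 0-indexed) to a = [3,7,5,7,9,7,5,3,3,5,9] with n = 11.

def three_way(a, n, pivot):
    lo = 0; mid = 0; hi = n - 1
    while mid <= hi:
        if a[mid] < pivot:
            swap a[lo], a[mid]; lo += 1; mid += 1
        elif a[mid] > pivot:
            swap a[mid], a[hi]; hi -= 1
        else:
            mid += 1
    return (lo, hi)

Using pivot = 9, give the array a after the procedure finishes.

[3,7,5,7,7,5,3,3,5,9,9]

lo=0 mid=0 hi=10
3<9: swap(0,0), lo=1 mid=1 ⇒ [3,7,5,7,9,7,5,3,3,5,9]
7<9: swap(1,1), lo=2 mid=2 ⇒ [3,7,5,7,9,7,5,3,3,5,9]
5<9: swap(2,2), lo=3 mid=3 ⇒ [3,7,5,7,9,7,5,3,3,5,9]
7<9: swap(3,3), lo=4 mid=4 ⇒ [3,7,5,7,9,7,5,3,3,5,9]
9=9: mid=5
7<9: swap(4,5), lo=5 mid=6 ⇒ [3,7,5,7,7,9,5,3,3,5,9]
5<9: swap(5,6), lo=6 mid=7 ⇒ [3,7,5,7,7,5,9,3,3,5,9]
3<9: swap(6,7), lo=7 mid=8 ⇒ [3,7,5,7,7,5,3,9,3,5,9]
3<9: swap(7,8), lo=8 mid=9 ⇒ [3,7,5,7,7,5,3,3,9,5,9]
5<9: swap(8,9), lo=9 mid=10 ⇒ [3,7,5,7,7,5,3,3,5,9,9]
9=9: mid=11
done. lo=9 hi=10; a=[3,7,5,7,7,5,3,3,5,9,9]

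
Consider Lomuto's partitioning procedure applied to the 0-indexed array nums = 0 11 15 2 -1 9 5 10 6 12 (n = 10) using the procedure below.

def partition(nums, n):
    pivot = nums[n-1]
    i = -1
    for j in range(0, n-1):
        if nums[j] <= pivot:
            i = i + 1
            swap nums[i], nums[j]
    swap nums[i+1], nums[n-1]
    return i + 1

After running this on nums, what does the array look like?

0 11 2 -1 9 5 10 6 12 15

pivot=12, i=-1
j=0: 0≤12, i=0, swap(0,0) ⇒ 0 11 15 2 -1 9 5 10 6 12
j=1: 11≤12, i=1, swap(1,1) ⇒ 0 11 15 2 -1 9 5 10 6 12
j=2: 15>12, skip
j=3: 2≤12, i=2, swap(2,3) ⇒ 0 11 2 15 -1 9 5 10 6 12
j=4: -1≤12, i=3, swap(3,4) ⇒ 0 11 2 -1 15 9 5 10 6 12
j=5: 9≤12, i=4, swap(4,5) ⇒ 0 11 2 -1 9 15 5 10 6 12
j=6: 5≤12, i=5, swap(5,6) ⇒ 0 11 2 -1 9 5 15 10 6 12
j=7: 10≤12, i=6, swap(6,7) ⇒ 0 11 2 -1 9 5 10 15 6 12
j=8: 6≤12, i=7, swap(7,8) ⇒ 0 11 2 -1 9 5 10 6 15 12
swap(8,9) ⇒ 0 11 2 -1 9 5 10 6 12 15; return 8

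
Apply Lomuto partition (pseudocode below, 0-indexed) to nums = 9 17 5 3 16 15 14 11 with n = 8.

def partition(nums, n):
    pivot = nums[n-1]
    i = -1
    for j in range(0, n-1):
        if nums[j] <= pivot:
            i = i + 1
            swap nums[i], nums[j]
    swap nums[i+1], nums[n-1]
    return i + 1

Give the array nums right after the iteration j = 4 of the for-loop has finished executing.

pivot = nums[7] = 11; i = -1
j=0: nums[0]=9 ≤ 11 → i=0, swap nums[0],nums[0] (no change) → 9 17 5 3 16 15 14 11
j=1: nums[1]=17 > 11 → no swap
j=2: nums[2]=5 ≤ 11 → i=1, swap nums[1],nums[2] → 9 5 17 3 16 15 14 11
j=3: nums[3]=3 ≤ 11 → i=2, swap nums[2],nums[3] → 9 5 3 17 16 15 14 11
j=4: nums[4]=16 > 11 → no swap
(after j=4) nums = 9 5 3 17 16 15 14 11

9 5 3 17 16 15 14 11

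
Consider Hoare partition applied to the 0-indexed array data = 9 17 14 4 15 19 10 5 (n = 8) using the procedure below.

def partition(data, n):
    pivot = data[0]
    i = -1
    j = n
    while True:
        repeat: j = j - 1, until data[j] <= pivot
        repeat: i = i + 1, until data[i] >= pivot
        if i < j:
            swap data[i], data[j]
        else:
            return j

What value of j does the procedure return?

1

pivot = data[0] = 9; i = -1, j = 8
j→7 (data[7]=5≤9), i→0 (data[0]=9≥9); i<j, swap → 5 17 14 4 15 19 10 9
j→3 (data[3]=4≤9), i→1 (data[1]=17≥9); i<j, swap → 5 4 14 17 15 19 10 9
j→1, i→2; i≥j, return j=1. data = 5 4 14 17 15 19 10 9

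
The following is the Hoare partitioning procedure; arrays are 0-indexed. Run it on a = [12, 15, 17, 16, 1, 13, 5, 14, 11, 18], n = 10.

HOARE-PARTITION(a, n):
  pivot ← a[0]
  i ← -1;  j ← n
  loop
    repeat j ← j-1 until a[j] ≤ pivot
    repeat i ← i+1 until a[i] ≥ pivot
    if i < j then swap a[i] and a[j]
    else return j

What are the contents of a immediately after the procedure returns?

pivot=12
j stops at 8 (11), i stops at 0 (12); swap ⇒ [11, 15, 17, 16, 1, 13, 5, 14, 12, 18]
j stops at 6 (5), i stops at 1 (15); swap ⇒ [11, 5, 17, 16, 1, 13, 15, 14, 12, 18]
j stops at 4 (1), i stops at 2 (17); swap ⇒ [11, 5, 1, 16, 17, 13, 15, 14, 12, 18]
j stops at 2, i stops at 3; i≥j ⇒ return 2. a=[11, 5, 1, 16, 17, 13, 15, 14, 12, 18]

[11, 5, 1, 16, 17, 13, 15, 14, 12, 18]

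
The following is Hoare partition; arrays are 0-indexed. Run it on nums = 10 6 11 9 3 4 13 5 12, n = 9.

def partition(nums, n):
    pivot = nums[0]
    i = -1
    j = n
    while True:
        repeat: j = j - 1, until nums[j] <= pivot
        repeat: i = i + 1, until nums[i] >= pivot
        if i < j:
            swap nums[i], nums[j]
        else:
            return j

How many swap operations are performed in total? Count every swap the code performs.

pivot = nums[0] = 10; i = -1, j = 9
j→7 (nums[7]=5≤10), i→0 (nums[0]=10≥10); i<j, swap → 5 6 11 9 3 4 13 10 12
j→5 (nums[5]=4≤10), i→2 (nums[2]=11≥10); i<j, swap → 5 6 4 9 3 11 13 10 12
j→4, i→5; i≥j, return j=4. nums = 5 6 4 9 3 11 13 10 12

2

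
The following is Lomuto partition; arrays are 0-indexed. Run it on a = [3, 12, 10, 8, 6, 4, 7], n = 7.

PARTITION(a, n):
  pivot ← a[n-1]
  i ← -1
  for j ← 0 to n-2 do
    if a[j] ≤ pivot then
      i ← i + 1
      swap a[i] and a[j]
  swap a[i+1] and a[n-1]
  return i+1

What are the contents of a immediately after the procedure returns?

[3, 6, 4, 7, 12, 10, 8]

pivot = a[6] = 7; i = -1
j=0: a[0]=3 ≤ 7 → i=0, swap a[0],a[0] (no change) → [3, 12, 10, 8, 6, 4, 7]
j=1: a[1]=12 > 7 → no swap
j=2: a[2]=10 > 7 → no swap
j=3: a[3]=8 > 7 → no swap
j=4: a[4]=6 ≤ 7 → i=1, swap a[1],a[4] → [3, 6, 10, 8, 12, 4, 7]
j=5: a[5]=4 ≤ 7 → i=2, swap a[2],a[5] → [3, 6, 4, 8, 12, 10, 7]
final swap a[3],a[6] → [3, 6, 4, 7, 12, 10, 8]; return 3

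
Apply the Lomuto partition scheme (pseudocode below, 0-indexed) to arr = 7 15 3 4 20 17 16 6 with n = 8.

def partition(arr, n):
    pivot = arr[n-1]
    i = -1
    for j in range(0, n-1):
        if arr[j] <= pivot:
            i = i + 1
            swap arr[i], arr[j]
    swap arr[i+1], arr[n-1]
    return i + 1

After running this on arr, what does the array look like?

pivot = arr[7] = 6; i = -1
j=0: arr[0]=7 > 6 → no swap
j=1: arr[1]=15 > 6 → no swap
j=2: arr[2]=3 ≤ 6 → i=0, swap arr[0],arr[2] → 3 15 7 4 20 17 16 6
j=3: arr[3]=4 ≤ 6 → i=1, swap arr[1],arr[3] → 3 4 7 15 20 17 16 6
j=4: arr[4]=20 > 6 → no swap
j=5: arr[5]=17 > 6 → no swap
j=6: arr[6]=16 > 6 → no swap
final swap arr[2],arr[7] → 3 4 6 15 20 17 16 7; return 2

3 4 6 15 20 17 16 7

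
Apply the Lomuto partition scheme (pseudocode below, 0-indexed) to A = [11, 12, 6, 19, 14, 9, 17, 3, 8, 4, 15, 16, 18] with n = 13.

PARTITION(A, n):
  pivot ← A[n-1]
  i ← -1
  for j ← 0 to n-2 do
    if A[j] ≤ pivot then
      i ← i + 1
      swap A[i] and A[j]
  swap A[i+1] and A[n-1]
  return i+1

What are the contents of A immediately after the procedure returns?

[11, 12, 6, 14, 9, 17, 3, 8, 4, 15, 16, 18, 19]

pivot=18, i=-1
j=0: 11≤18, i=0, swap(0,0) ⇒ [11, 12, 6, 19, 14, 9, 17, 3, 8, 4, 15, 16, 18]
j=1: 12≤18, i=1, swap(1,1) ⇒ [11, 12, 6, 19, 14, 9, 17, 3, 8, 4, 15, 16, 18]
j=2: 6≤18, i=2, swap(2,2) ⇒ [11, 12, 6, 19, 14, 9, 17, 3, 8, 4, 15, 16, 18]
j=3: 19>18, skip
j=4: 14≤18, i=3, swap(3,4) ⇒ [11, 12, 6, 14, 19, 9, 17, 3, 8, 4, 15, 16, 18]
j=5: 9≤18, i=4, swap(4,5) ⇒ [11, 12, 6, 14, 9, 19, 17, 3, 8, 4, 15, 16, 18]
j=6: 17≤18, i=5, swap(5,6) ⇒ [11, 12, 6, 14, 9, 17, 19, 3, 8, 4, 15, 16, 18]
j=7: 3≤18, i=6, swap(6,7) ⇒ [11, 12, 6, 14, 9, 17, 3, 19, 8, 4, 15, 16, 18]
j=8: 8≤18, i=7, swap(7,8) ⇒ [11, 12, 6, 14, 9, 17, 3, 8, 19, 4, 15, 16, 18]
j=9: 4≤18, i=8, swap(8,9) ⇒ [11, 12, 6, 14, 9, 17, 3, 8, 4, 19, 15, 16, 18]
j=10: 15≤18, i=9, swap(9,10) ⇒ [11, 12, 6, 14, 9, 17, 3, 8, 4, 15, 19, 16, 18]
j=11: 16≤18, i=10, swap(10,11) ⇒ [11, 12, 6, 14, 9, 17, 3, 8, 4, 15, 16, 19, 18]
swap(11,12) ⇒ [11, 12, 6, 14, 9, 17, 3, 8, 4, 15, 16, 18, 19]; return 11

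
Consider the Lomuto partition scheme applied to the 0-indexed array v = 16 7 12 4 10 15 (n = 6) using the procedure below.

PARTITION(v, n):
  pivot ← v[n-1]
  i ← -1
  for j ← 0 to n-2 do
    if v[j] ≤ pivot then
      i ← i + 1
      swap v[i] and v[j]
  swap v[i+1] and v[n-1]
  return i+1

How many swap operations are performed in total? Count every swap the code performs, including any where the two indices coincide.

5

pivot = v[5] = 15; i = -1
j=0: v[0]=16 > 15 → no swap
j=1: v[1]=7 ≤ 15 → i=0, swap v[0],v[1] → 7 16 12 4 10 15
j=2: v[2]=12 ≤ 15 → i=1, swap v[1],v[2] → 7 12 16 4 10 15
j=3: v[3]=4 ≤ 15 → i=2, swap v[2],v[3] → 7 12 4 16 10 15
j=4: v[4]=10 ≤ 15 → i=3, swap v[3],v[4] → 7 12 4 10 16 15
final swap v[4],v[5] → 7 12 4 10 15 16; return 4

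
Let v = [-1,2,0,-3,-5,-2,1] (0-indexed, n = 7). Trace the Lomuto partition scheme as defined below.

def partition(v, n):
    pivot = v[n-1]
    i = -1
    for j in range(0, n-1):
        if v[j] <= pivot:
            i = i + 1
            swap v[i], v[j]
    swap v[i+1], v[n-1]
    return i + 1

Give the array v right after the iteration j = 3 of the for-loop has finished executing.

[-1,0,-3,2,-5,-2,1]

pivot = v[6] = 1; i = -1
j=0: v[0]=-1 ≤ 1 → i=0, swap v[0],v[0] (no change) → [-1,2,0,-3,-5,-2,1]
j=1: v[1]=2 > 1 → no swap
j=2: v[2]=0 ≤ 1 → i=1, swap v[1],v[2] → [-1,0,2,-3,-5,-2,1]
j=3: v[3]=-3 ≤ 1 → i=2, swap v[2],v[3] → [-1,0,-3,2,-5,-2,1]
(after j=3) v = [-1,0,-3,2,-5,-2,1]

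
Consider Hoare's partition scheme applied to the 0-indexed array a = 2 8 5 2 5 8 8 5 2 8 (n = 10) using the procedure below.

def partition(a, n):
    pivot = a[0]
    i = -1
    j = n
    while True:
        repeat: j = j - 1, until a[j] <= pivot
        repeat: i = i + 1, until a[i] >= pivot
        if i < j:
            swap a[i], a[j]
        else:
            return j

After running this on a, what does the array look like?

pivot = a[0] = 2; i = -1, j = 10
j→8 (a[8]=2≤2), i→0 (a[0]=2≥2); i<j, swap → 2 8 5 2 5 8 8 5 2 8
j→3 (a[3]=2≤2), i→1 (a[1]=8≥2); i<j, swap → 2 2 5 8 5 8 8 5 2 8
j→1, i→2; i≥j, return j=1. a = 2 2 5 8 5 8 8 5 2 8

2 2 5 8 5 8 8 5 2 8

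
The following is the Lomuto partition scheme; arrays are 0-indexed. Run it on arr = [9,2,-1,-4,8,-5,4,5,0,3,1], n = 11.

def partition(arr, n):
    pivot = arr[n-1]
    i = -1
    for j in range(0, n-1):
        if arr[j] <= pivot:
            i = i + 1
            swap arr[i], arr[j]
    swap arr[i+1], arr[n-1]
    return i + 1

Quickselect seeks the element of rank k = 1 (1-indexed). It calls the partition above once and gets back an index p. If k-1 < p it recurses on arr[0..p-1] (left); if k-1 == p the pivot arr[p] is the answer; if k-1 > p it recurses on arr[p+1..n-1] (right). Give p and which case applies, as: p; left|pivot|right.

4; left

pivot = arr[10] = 1; i = -1
j=0: arr[0]=9 > 1 → no swap
j=1: arr[1]=2 > 1 → no swap
j=2: arr[2]=-1 ≤ 1 → i=0, swap arr[0],arr[2] → [-1,2,9,-4,8,-5,4,5,0,3,1]
j=3: arr[3]=-4 ≤ 1 → i=1, swap arr[1],arr[3] → [-1,-4,9,2,8,-5,4,5,0,3,1]
j=4: arr[4]=8 > 1 → no swap
j=5: arr[5]=-5 ≤ 1 → i=2, swap arr[2],arr[5] → [-1,-4,-5,2,8,9,4,5,0,3,1]
j=6: arr[6]=4 > 1 → no swap
j=7: arr[7]=5 > 1 → no swap
j=8: arr[8]=0 ≤ 1 → i=3, swap arr[3],arr[8] → [-1,-4,-5,0,8,9,4,5,2,3,1]
j=9: arr[9]=3 > 1 → no swap
final swap arr[4],arr[10] → [-1,-4,-5,0,1,9,4,5,2,3,8]; return 4
p = 4; k-1 = 0 < 4 ⇒ left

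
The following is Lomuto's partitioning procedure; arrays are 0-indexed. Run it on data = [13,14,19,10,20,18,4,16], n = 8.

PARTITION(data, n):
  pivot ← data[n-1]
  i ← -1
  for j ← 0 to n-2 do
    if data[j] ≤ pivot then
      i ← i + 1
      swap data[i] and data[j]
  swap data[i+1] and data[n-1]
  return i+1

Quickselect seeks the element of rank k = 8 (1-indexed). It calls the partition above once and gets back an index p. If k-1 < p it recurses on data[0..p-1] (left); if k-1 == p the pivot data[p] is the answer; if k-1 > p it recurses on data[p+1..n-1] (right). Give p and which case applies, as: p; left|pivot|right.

4; right

pivot = data[7] = 16; i = -1
j=0: data[0]=13 ≤ 16 → i=0, swap data[0],data[0] (no change) → [13,14,19,10,20,18,4,16]
j=1: data[1]=14 ≤ 16 → i=1, swap data[1],data[1] (no change) → [13,14,19,10,20,18,4,16]
j=2: data[2]=19 > 16 → no swap
j=3: data[3]=10 ≤ 16 → i=2, swap data[2],data[3] → [13,14,10,19,20,18,4,16]
j=4: data[4]=20 > 16 → no swap
j=5: data[5]=18 > 16 → no swap
j=6: data[6]=4 ≤ 16 → i=3, swap data[3],data[6] → [13,14,10,4,20,18,19,16]
final swap data[4],data[7] → [13,14,10,4,16,18,19,20]; return 4
p = 4; k-1 = 7 > 4 ⇒ right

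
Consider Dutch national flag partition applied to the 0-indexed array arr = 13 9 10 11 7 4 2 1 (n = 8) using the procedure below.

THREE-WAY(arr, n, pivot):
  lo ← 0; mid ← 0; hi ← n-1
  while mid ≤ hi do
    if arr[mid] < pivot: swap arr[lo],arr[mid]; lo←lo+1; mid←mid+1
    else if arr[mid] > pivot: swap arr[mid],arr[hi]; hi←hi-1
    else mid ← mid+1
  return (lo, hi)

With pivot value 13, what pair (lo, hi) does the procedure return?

(7, 7)

pivot = 13; lo=0, mid=0, hi=7
arr[mid]=13=13: mid=1
arr[mid]=9<13: swap arr[0],arr[1]; lo=1,mid=2 → 9 13 10 11 7 4 2 1
arr[mid]=10<13: swap arr[1],arr[2]; lo=2,mid=3 → 9 10 13 11 7 4 2 1
arr[mid]=11<13: swap arr[2],arr[3]; lo=3,mid=4 → 9 10 11 13 7 4 2 1
arr[mid]=7<13: swap arr[3],arr[4]; lo=4,mid=5 → 9 10 11 7 13 4 2 1
arr[mid]=4<13: swap arr[4],arr[5]; lo=5,mid=6 → 9 10 11 7 4 13 2 1
arr[mid]=2<13: swap arr[5],arr[6]; lo=6,mid=7 → 9 10 11 7 4 2 13 1
arr[mid]=1<13: swap arr[6],arr[7]; lo=7,mid=8 → 9 10 11 7 4 2 1 13
end: lo=7, hi=7; arr = 9 10 11 7 4 2 1 13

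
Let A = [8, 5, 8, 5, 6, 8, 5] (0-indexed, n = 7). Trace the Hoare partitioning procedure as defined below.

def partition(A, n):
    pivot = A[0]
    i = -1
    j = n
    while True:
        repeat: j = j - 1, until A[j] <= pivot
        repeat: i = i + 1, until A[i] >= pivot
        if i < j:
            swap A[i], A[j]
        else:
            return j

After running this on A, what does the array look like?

pivot=8
j stops at 6 (5), i stops at 0 (8); swap ⇒ [5, 5, 8, 5, 6, 8, 8]
j stops at 5 (8), i stops at 2 (8); swap ⇒ [5, 5, 8, 5, 6, 8, 8]
j stops at 4, i stops at 5; i≥j ⇒ return 4. A=[5, 5, 8, 5, 6, 8, 8]

[5, 5, 8, 5, 6, 8, 8]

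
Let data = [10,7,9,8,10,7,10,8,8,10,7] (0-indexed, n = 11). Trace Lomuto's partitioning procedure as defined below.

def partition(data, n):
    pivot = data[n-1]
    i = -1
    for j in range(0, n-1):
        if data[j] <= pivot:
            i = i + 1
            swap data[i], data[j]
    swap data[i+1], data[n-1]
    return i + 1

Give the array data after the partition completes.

pivot = data[10] = 7; i = -1
j=0: data[0]=10 > 7 → no swap
j=1: data[1]=7 ≤ 7 → i=0, swap data[0],data[1] → [7,10,9,8,10,7,10,8,8,10,7]
j=2: data[2]=9 > 7 → no swap
j=3: data[3]=8 > 7 → no swap
j=4: data[4]=10 > 7 → no swap
j=5: data[5]=7 ≤ 7 → i=1, swap data[1],data[5] → [7,7,9,8,10,10,10,8,8,10,7]
j=6: data[6]=10 > 7 → no swap
j=7: data[7]=8 > 7 → no swap
j=8: data[8]=8 > 7 → no swap
j=9: data[9]=10 > 7 → no swap
final swap data[2],data[10] → [7,7,7,8,10,10,10,8,8,10,9]; return 2

[7,7,7,8,10,10,10,8,8,10,9]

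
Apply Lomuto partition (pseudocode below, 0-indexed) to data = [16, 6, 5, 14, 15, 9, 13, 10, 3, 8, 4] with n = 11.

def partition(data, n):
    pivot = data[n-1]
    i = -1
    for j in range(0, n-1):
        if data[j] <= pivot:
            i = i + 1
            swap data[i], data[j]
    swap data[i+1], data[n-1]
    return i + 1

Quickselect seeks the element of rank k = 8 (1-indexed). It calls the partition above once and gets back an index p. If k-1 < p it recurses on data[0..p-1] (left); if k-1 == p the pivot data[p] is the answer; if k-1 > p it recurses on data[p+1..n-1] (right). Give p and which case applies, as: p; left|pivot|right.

1; right

pivot = data[10] = 4; i = -1
j=0: data[0]=16 > 4 → no swap
j=1: data[1]=6 > 4 → no swap
j=2: data[2]=5 > 4 → no swap
j=3: data[3]=14 > 4 → no swap
j=4: data[4]=15 > 4 → no swap
j=5: data[5]=9 > 4 → no swap
j=6: data[6]=13 > 4 → no swap
j=7: data[7]=10 > 4 → no swap
j=8: data[8]=3 ≤ 4 → i=0, swap data[0],data[8] → [3, 6, 5, 14, 15, 9, 13, 10, 16, 8, 4]
j=9: data[9]=8 > 4 → no swap
final swap data[1],data[10] → [3, 4, 5, 14, 15, 9, 13, 10, 16, 8, 6]; return 1
p = 1; k-1 = 7 > 1 ⇒ right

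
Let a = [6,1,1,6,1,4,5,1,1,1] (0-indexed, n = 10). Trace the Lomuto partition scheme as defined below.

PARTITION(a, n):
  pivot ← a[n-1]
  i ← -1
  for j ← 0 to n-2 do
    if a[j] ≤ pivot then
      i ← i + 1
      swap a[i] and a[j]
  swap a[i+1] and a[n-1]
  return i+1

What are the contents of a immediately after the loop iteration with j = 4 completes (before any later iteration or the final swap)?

pivot = a[9] = 1; i = -1
j=0: a[0]=6 > 1 → no swap
j=1: a[1]=1 ≤ 1 → i=0, swap a[0],a[1] → [1,6,1,6,1,4,5,1,1,1]
j=2: a[2]=1 ≤ 1 → i=1, swap a[1],a[2] → [1,1,6,6,1,4,5,1,1,1]
j=3: a[3]=6 > 1 → no swap
j=4: a[4]=1 ≤ 1 → i=2, swap a[2],a[4] → [1,1,1,6,6,4,5,1,1,1]
(after j=4) a = [1,1,1,6,6,4,5,1,1,1]

[1,1,1,6,6,4,5,1,1,1]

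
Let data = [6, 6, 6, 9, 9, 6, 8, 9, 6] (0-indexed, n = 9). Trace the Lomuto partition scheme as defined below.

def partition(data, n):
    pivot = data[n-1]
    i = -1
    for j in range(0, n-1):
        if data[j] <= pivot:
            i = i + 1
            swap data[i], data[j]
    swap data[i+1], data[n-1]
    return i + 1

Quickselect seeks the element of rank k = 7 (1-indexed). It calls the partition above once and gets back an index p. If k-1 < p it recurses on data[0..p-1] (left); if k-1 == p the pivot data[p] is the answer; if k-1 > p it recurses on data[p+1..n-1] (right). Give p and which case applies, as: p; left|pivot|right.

pivot=6, i=-1
j=0: 6≤6, i=0, swap(0,0) ⇒ [6, 6, 6, 9, 9, 6, 8, 9, 6]
j=1: 6≤6, i=1, swap(1,1) ⇒ [6, 6, 6, 9, 9, 6, 8, 9, 6]
j=2: 6≤6, i=2, swap(2,2) ⇒ [6, 6, 6, 9, 9, 6, 8, 9, 6]
j=3: 9>6, skip
j=4: 9>6, skip
j=5: 6≤6, i=3, swap(3,5) ⇒ [6, 6, 6, 6, 9, 9, 8, 9, 6]
j=6: 8>6, skip
j=7: 9>6, skip
swap(4,8) ⇒ [6, 6, 6, 6, 6, 9, 8, 9, 9]; return 4
p = 4; k-1 = 6 > 4 ⇒ right

4; right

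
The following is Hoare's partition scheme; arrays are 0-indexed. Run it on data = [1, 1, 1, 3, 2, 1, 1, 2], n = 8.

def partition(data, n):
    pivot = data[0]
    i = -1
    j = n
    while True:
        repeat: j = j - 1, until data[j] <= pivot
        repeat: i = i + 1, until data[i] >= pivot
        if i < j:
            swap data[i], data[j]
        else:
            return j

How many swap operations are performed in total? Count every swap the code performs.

pivot=1
j stops at 6 (1), i stops at 0 (1); swap ⇒ [1, 1, 1, 3, 2, 1, 1, 2]
j stops at 5 (1), i stops at 1 (1); swap ⇒ [1, 1, 1, 3, 2, 1, 1, 2]
j stops at 2, i stops at 2; i≥j ⇒ return 2. data=[1, 1, 1, 3, 2, 1, 1, 2]

2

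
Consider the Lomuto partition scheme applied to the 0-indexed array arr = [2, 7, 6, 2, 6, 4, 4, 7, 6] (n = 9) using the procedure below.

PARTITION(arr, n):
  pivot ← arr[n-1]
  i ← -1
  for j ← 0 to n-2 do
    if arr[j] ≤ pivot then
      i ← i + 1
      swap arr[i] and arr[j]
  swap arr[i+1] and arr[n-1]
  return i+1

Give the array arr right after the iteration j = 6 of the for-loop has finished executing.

pivot=6, i=-1
j=0: 2≤6, i=0, swap(0,0) ⇒ [2, 7, 6, 2, 6, 4, 4, 7, 6]
j=1: 7>6, skip
j=2: 6≤6, i=1, swap(1,2) ⇒ [2, 6, 7, 2, 6, 4, 4, 7, 6]
j=3: 2≤6, i=2, swap(2,3) ⇒ [2, 6, 2, 7, 6, 4, 4, 7, 6]
j=4: 6≤6, i=3, swap(3,4) ⇒ [2, 6, 2, 6, 7, 4, 4, 7, 6]
j=5: 4≤6, i=4, swap(4,5) ⇒ [2, 6, 2, 6, 4, 7, 4, 7, 6]
j=6: 4≤6, i=5, swap(5,6) ⇒ [2, 6, 2, 6, 4, 4, 7, 7, 6]
(after j=6) arr = [2, 6, 2, 6, 4, 4, 7, 7, 6]

[2, 6, 2, 6, 4, 4, 7, 7, 6]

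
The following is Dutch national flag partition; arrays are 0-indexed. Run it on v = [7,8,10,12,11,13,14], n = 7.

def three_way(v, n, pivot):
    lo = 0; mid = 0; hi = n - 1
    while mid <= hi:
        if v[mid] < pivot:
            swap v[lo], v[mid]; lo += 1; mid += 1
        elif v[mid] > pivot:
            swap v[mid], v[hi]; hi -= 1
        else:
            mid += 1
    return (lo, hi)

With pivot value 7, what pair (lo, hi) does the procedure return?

(0, 0)

lo=0 mid=0 hi=6
7=7: mid=1
8>7: swap(1,6), hi=5 ⇒ [7,14,10,12,11,13,8]
14>7: swap(1,5), hi=4 ⇒ [7,13,10,12,11,14,8]
13>7: swap(1,4), hi=3 ⇒ [7,11,10,12,13,14,8]
11>7: swap(1,3), hi=2 ⇒ [7,12,10,11,13,14,8]
12>7: swap(1,2), hi=1 ⇒ [7,10,12,11,13,14,8]
10>7: swap(1,1), hi=0 ⇒ [7,10,12,11,13,14,8]
done. lo=0 hi=0; v=[7,10,12,11,13,14,8]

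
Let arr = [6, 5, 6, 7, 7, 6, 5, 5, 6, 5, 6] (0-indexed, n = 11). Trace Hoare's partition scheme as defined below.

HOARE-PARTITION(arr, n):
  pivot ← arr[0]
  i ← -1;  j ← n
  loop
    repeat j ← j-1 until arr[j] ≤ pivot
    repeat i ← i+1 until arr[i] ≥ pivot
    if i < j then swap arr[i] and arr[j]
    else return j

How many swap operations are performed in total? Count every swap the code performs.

5

pivot = arr[0] = 6; i = -1, j = 11
j→10 (arr[10]=6≤6), i→0 (arr[0]=6≥6); i<j, swap → [6, 5, 6, 7, 7, 6, 5, 5, 6, 5, 6]
j→9 (arr[9]=5≤6), i→2 (arr[2]=6≥6); i<j, swap → [6, 5, 5, 7, 7, 6, 5, 5, 6, 6, 6]
j→8 (arr[8]=6≤6), i→3 (arr[3]=7≥6); i<j, swap → [6, 5, 5, 6, 7, 6, 5, 5, 7, 6, 6]
j→7 (arr[7]=5≤6), i→4 (arr[4]=7≥6); i<j, swap → [6, 5, 5, 6, 5, 6, 5, 7, 7, 6, 6]
j→6 (arr[6]=5≤6), i→5 (arr[5]=6≥6); i<j, swap → [6, 5, 5, 6, 5, 5, 6, 7, 7, 6, 6]
j→5, i→6; i≥j, return j=5. arr = [6, 5, 5, 6, 5, 5, 6, 7, 7, 6, 6]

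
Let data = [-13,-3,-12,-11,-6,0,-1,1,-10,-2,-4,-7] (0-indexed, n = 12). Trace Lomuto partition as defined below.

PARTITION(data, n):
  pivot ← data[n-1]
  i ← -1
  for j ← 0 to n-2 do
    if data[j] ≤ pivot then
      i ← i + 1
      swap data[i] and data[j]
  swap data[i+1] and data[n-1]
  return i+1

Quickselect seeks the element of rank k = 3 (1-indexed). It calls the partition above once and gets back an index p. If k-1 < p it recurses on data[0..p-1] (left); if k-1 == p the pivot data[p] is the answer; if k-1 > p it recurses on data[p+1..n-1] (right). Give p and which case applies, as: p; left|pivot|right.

4; left

pivot = data[11] = -7; i = -1
j=0: data[0]=-13 ≤ -7 → i=0, swap data[0],data[0] (no change) → [-13,-3,-12,-11,-6,0,-1,1,-10,-2,-4,-7]
j=1: data[1]=-3 > -7 → no swap
j=2: data[2]=-12 ≤ -7 → i=1, swap data[1],data[2] → [-13,-12,-3,-11,-6,0,-1,1,-10,-2,-4,-7]
j=3: data[3]=-11 ≤ -7 → i=2, swap data[2],data[3] → [-13,-12,-11,-3,-6,0,-1,1,-10,-2,-4,-7]
j=4: data[4]=-6 > -7 → no swap
j=5: data[5]=0 > -7 → no swap
j=6: data[6]=-1 > -7 → no swap
j=7: data[7]=1 > -7 → no swap
j=8: data[8]=-10 ≤ -7 → i=3, swap data[3],data[8] → [-13,-12,-11,-10,-6,0,-1,1,-3,-2,-4,-7]
j=9: data[9]=-2 > -7 → no swap
j=10: data[10]=-4 > -7 → no swap
final swap data[4],data[11] → [-13,-12,-11,-10,-7,0,-1,1,-3,-2,-4,-6]; return 4
p = 4; k-1 = 2 < 4 ⇒ left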